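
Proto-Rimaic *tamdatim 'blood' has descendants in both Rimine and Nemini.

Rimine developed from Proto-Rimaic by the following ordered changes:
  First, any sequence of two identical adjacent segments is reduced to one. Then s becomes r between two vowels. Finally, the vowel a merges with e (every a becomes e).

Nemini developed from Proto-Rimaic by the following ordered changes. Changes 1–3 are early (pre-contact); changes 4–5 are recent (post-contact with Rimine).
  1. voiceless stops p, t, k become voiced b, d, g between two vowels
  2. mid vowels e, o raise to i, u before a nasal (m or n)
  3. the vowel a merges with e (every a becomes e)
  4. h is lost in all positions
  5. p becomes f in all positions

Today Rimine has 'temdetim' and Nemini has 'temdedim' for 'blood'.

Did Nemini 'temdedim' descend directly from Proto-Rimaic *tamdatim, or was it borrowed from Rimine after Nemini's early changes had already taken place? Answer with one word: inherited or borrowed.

If inherited, *tamdatim would pass through all of Nemini's changes:
Nemini: *tamdatim
  tamdatim → tamdadim   [intervocalic voicing]
  tamdadim (rule 2 does not apply)
  tamdadim → temdedim   [vowel merger]
  temdedim (rule 4 does not apply)
  temdedim (rule 5 does not apply)
  giving Nemini temdedim.
If borrowed from Rimine 'temdetim' after the early changes, it would undergo only the recent ones:
  rule 4 (h-loss): no change (temdetim)
  rule 5 (unconditioned shift): no change (temdetim)
  ⇒ as a loan: temdetim
Nemini 'temdedim' matches the inherited outcome exactly, so it is an inherited cognate, not a loan.

inherited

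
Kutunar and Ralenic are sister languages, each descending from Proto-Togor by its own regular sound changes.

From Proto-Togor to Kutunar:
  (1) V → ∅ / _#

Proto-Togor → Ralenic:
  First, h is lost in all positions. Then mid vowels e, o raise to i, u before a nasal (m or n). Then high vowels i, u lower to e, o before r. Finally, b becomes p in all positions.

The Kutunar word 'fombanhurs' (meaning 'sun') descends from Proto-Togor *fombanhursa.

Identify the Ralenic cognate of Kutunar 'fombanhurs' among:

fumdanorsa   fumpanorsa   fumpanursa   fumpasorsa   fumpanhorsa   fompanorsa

fumpanorsa

Ralenic: start from *fombanhursa.
  rule 1 (h-loss): fombanhursa → fombanursa
  rule 2 (pre-nasal raising): fombanursa → fumbanursa
  rule 3 (pre-rhotic lowering): fumbanursa → fumbanorsa
  rule 4 (unconditioned shift): fumbanorsa → fumpanorsa
  ⇒ Ralenic fumpanorsa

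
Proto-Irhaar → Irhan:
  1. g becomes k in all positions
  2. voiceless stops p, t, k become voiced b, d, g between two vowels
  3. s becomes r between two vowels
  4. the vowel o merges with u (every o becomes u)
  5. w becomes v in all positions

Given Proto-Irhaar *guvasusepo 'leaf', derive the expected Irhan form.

kuvarurebu

Irhan: *guvasusepo
  guvasusepo → kuvasusepo   [unconditioned shift]
  kuvasusepo → kuvasusebo   [intervocalic voicing]
  kuvasusebo → kuvarurebo   [rhotacism]
  kuvarurebo → kuvarurebu   [vowel merger]
  kuvarurebu (rule 5 does not apply)
  giving Irhan kuvarurebu.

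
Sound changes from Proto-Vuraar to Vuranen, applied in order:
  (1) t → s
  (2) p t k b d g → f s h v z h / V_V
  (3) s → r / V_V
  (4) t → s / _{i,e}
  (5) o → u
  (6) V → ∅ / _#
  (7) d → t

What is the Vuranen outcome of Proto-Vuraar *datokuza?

Vuranen: *datokuza
  datokuza → dasokuza   [unconditioned shift]
  dasokuza → dasohuza   [intervocalic lenition]
  dasohuza → darohuza   [rhotacism]
  darohuza (rule 4 does not apply)
  darohuza → daruhuza   [vowel merger]
  daruhuza → daruhuz   [apocope]
  daruhuz → taruhuz   [unconditioned shift]
  giving Vuranen taruhuz.

taruhuz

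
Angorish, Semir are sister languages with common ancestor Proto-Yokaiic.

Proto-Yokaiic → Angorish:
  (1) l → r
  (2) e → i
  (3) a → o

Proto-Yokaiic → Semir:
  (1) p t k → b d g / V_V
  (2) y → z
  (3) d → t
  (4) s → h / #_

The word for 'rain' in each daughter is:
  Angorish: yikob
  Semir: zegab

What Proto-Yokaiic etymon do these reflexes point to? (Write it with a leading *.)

*yekab

Position 4: Angorish has o, Semir has a. Semir preserves a here (none of its changes turn any other segment into a), so the proto-segment is *a.
Position 3: Angorish has k, Semir has g. Angorish preserves k here (none of its changes turn any other segment into k), so the proto-segment is *k.
Verify the candidate proto-form against each daughter:
Angorish: *yekab
  yekab (rule 1 does not apply)
  yekab → yikab   [vowel merger]
  yikab → yikob   [vowel merger]
  giving Angorish yikob.
Semir: *yekab > yegab > zegab  (by intervocalic voicing, unconditioned shift)
*yekab is the unique common source.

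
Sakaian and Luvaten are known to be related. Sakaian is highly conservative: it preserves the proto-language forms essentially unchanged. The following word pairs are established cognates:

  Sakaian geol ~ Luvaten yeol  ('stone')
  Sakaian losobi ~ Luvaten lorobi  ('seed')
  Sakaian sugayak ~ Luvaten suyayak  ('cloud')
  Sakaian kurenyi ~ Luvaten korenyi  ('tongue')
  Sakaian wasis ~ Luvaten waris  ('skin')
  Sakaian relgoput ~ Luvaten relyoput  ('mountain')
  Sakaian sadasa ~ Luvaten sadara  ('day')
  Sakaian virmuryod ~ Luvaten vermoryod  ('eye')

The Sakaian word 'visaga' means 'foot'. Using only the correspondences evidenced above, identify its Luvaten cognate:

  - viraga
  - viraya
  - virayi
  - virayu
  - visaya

sadasa ~ sadara — Sakaian s corresponds to Luvaten r between vowels (before a back vowel).
sugayak ~ suyayak — Sakaian g corresponds to Luvaten y between vowels (before a back vowel).
Applying these to Sakaian 'visaga':
  visaga → viraga   (s→r between vowels (before a back vowel))
  viraga → viraya   (g→y between vowels (before a back vowel))
So the Luvaten cognate is 'viraya'.

viraya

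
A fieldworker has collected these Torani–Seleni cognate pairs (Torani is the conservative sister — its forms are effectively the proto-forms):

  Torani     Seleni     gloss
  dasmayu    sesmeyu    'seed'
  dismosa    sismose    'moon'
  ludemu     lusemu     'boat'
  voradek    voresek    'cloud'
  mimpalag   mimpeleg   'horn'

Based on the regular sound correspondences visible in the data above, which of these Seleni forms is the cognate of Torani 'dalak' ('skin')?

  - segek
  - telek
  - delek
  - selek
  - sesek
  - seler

selek

dasmayu ~ sesmeyu — Torani d corresponds to Seleni s word-initially before a back vowel.
dasmayu ~ sesmeyu, voradek ~ voresek — Torani a corresponds to Seleni e after a consonant, before a consonant other than r, m, n, p, b, f, v.
Applying these to Torani 'dalak':
  dalak → salak   (d→s word-initially before a back vowel)
  salak → selak   (a→e after a consonant, before a consonant other than r, m, n, p, b, f, v)
  selak → selek   (a→e after a consonant, before a consonant other than r, m, n, p, b, f, v)
So the Seleni cognate is 'selek'.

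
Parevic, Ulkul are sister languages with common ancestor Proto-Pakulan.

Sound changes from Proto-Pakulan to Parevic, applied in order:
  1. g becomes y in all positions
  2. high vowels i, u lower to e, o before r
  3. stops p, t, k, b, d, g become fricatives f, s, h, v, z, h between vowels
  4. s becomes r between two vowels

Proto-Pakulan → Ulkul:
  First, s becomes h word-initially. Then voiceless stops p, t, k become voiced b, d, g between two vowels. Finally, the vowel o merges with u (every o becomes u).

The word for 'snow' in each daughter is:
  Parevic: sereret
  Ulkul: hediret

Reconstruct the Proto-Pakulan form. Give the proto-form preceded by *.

*setiret

Position 3: Parevic has r, Ulkul has d. Taking the neighbouring segments as reconstructed: Parevic r could go back to *t or *s or *r; Ulkul d could go back to *t or *d — the one source consistent with every daughter is *t.
Position 1: Parevic has s, Ulkul has h. Taking the neighbouring segments as reconstructed: Parevic s can only go back to *s; Ulkul h could go back to *s or *h — the one source consistent with every daughter is *s.
Position 4: Parevic has e, Ulkul has i. Ulkul preserves i here (none of its changes turn any other segment into i), so the proto-segment is *i.
This points to *setiret. Verify forward in each daughter:
Parevic: start from *setiret.
  rule 1: no change — setiret
  rule 2 (pre-rhotic lowering): setiret → seteret
  rule 3 (intervocalic lenition): seteret → seseret
  rule 4 (rhotacism): seseret → sereret
  ⇒ Parevic sereret
Ulkul: *setiret > hetiret > hediret  (by debuccalisation, intervocalic voicing)
*setiret is the unique common source.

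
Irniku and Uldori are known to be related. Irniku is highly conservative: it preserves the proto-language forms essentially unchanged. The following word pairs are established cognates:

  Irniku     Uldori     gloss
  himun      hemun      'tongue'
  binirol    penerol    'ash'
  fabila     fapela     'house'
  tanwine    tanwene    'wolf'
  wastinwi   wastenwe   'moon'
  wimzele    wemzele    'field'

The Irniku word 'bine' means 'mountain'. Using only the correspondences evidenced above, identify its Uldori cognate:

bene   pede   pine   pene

binirol ~ penerol — Irniku b corresponds to Uldori p word-initially before a front vowel.
binirol ~ penerol, tanwine ~ tanwene — Irniku i corresponds to Uldori e after a consonant, before a nasal.
Applying these to Irniku 'bine':
  bine → pine   (b→p word-initially before a front vowel)
  pine → pene   (i→e after a consonant, before a nasal)
So the Uldori cognate is 'pene'.

pene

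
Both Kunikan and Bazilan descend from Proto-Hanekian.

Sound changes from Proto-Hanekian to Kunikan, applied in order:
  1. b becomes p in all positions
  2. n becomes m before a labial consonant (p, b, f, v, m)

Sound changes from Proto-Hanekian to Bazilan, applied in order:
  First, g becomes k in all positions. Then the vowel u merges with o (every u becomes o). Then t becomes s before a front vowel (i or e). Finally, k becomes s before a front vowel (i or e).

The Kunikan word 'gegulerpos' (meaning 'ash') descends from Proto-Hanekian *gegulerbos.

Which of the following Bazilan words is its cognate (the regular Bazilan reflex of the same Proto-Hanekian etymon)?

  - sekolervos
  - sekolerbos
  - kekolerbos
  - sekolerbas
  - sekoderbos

sekolerbos

Bazilan: *gegulerbos
  gegulerbos → kekulerbos   [unconditioned shift]
  kekulerbos → kekolerbos   [vowel merger]
  kekolerbos (rule 3 does not apply)
  kekolerbos → sekolerbos   [palatalisation]
  giving Bazilan sekolerbos.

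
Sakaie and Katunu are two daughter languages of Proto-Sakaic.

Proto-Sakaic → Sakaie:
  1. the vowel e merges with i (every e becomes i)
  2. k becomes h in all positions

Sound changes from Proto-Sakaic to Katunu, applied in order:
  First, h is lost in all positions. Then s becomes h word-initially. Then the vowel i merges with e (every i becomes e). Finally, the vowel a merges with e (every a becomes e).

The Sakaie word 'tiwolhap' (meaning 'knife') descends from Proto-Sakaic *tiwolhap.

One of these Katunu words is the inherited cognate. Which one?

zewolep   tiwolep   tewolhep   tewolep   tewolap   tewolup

tewolep

Katunu: start from *tiwolhap.
  rule 1 (h-loss): tiwolhap → tiwolap
  rule 2: no change — tiwolap
  rule 3 (vowel merger): tiwolap → tewolap
  rule 4 (vowel merger): tewolap → tewolep
  ⇒ Katunu tewolep
The other candidates each miss or misapply at least one Katunu change.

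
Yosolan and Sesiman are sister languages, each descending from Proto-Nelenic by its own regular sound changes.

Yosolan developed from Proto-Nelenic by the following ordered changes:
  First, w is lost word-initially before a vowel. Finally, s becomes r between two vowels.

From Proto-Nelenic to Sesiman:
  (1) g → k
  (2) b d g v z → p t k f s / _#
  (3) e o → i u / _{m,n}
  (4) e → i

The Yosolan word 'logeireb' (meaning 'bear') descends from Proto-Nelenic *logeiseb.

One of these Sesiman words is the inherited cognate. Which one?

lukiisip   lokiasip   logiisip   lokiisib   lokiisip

Sesiman: *logeiseb > lokeiseb > lokeisep > lokiisip  (by unconditioned shift, final devoicing, vowel merger)
Among the options, 'lokiisip' alone shows every Sesiman change applied in order.

lokiisip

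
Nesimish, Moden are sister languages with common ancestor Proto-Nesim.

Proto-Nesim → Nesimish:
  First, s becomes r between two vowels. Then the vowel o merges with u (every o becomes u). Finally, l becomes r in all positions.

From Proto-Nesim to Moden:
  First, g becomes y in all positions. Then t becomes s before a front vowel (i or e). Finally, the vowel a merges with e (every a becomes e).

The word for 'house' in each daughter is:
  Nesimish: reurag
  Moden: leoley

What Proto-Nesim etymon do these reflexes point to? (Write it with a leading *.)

Position 1: Nesimish has r, Moden has l. Moden preserves l here (none of its changes turn any other segment into l), so the proto-segment is *l.
Position 6: Nesimish has g, Moden has y. Nesimish preserves g here (none of its changes turn any other segment into g), so the proto-segment is *g.
Position 5: Nesimish has a, Moden has e. Nesimish preserves a here (none of its changes turn any other segment into a), so the proto-segment is *a.
Continuing position by position gives *leolag; check it forward:
Nesimish: *leolag
  leolag (rule 1 does not apply)
  leolag → leulag   [vowel merger]
  leulag → reurag   [unconditioned shift]
  giving Nesimish reurag.
Moden: *leolag
  leolag → leolay   [unconditioned shift]
  leolay (rule 2 does not apply)
  leolay → leoley   [vowel merger]
  giving Moden leoley.
No other proto-form is consistent with every reflex, so the reconstruction is *leolag.

*leolag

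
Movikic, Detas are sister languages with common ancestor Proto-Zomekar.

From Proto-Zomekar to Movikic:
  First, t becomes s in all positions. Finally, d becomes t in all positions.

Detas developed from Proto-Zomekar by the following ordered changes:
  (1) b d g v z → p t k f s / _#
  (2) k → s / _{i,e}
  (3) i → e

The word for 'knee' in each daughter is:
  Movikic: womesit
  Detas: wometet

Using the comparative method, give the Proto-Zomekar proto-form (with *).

*wometid

Position 7: Movikic has t, Detas has t. In Movikic, t can only continue *d, so the proto-segment is *d.
Position 5: Movikic has s, Detas has t. Taking the neighbouring segments as reconstructed: Movikic s could go back to *t or *s; Detas t can only go back to *t — the one source consistent with every daughter is *t.
This points to *wometid. Verify forward in each daughter:
Movikic: *wometid
  wometid → womesid   [unconditioned shift]
  womesid → womesit   [unconditioned shift]
  giving Movikic womesit.
Detas: *wometid > wometit > wometet  (by final devoicing, vowel merger)
*wometid is the unique common source.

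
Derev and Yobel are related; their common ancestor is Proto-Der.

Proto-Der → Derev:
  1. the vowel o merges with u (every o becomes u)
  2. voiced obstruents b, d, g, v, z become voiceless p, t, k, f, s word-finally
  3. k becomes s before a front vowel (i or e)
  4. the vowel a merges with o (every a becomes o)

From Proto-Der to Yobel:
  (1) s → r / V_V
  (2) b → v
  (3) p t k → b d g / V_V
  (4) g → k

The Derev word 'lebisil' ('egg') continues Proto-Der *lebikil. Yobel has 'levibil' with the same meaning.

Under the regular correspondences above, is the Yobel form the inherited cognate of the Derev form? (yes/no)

Derive the expected Yobel reflex of *lebikil:
Yobel: start from *lebikil.
  rule 1: no change — lebikil
  rule 2 (unconditioned shift): lebikil → levikil
  rule 3 (intervocalic voicing): levikil → levigil
  rule 4 (unconditioned shift): levigil → levikil
  ⇒ Yobel levikil
The regular Yobel reflex would be 'levikil', but the attested form is 'levibil'. The correspondence is irregular, so they are not cognates (the Yobel form has a different source).

no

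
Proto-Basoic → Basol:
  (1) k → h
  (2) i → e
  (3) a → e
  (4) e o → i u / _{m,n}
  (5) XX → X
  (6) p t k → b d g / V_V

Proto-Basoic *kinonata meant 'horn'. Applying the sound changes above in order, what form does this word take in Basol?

Basol: *kinonata
  kinonata → hinonata   [unconditioned shift]
  hinonata → henonata   [vowel merger]
  henonata → henonete   [vowel merger]
  henonete → hinunete   [pre-nasal raising]
  hinunete (rule 5 does not apply)
  hinunete → hinunede   [intervocalic voicing]
  giving Basol hinunede.

hinunede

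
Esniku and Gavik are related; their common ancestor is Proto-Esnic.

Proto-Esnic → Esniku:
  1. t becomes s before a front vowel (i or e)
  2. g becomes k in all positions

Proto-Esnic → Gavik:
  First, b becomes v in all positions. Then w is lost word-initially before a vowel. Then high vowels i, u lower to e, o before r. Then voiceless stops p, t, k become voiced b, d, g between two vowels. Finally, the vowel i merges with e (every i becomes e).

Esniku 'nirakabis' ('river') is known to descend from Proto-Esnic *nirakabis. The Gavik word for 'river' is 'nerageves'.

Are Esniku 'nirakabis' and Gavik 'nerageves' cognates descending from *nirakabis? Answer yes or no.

Derive the expected Gavik reflex of *nirakabis:
Gavik: *nirakabis
  nirakabis → nirakavis   [unconditioned shift]
  nirakavis (rule 2 does not apply)
  nirakavis → nerakavis   [pre-rhotic lowering]
  nerakavis → neragavis   [intervocalic voicing]
  neragavis → neragaves   [vowel merger]
  giving Gavik neragaves.
The regular Gavik reflex would be 'neragaves', but the attested form is 'nerageves'. The correspondence is irregular, so they are not cognates (the Gavik form has a different source).

no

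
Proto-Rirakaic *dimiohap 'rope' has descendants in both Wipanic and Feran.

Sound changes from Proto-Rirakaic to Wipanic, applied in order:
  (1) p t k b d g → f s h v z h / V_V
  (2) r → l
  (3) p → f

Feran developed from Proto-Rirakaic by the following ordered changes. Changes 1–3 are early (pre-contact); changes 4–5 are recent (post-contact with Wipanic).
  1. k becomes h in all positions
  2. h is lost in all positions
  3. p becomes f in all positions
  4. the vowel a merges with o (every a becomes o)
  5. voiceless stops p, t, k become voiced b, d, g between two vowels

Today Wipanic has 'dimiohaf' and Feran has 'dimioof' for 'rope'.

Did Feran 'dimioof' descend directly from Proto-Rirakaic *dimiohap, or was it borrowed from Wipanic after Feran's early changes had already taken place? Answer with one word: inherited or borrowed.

If inherited, *dimiohap would pass through all of Feran's changes:
Feran: *dimiohap > dimioap > dimioaf > dimioof  (by h-loss, unconditioned shift, vowel merger)
If borrowed from Wipanic 'dimiohaf' after the early changes, it would undergo only the recent ones:
  rule 4 (vowel merger): dimiohaf → dimiohof
  rule 5 (intervocalic voicing): no change (dimiohof)
  ⇒ as a loan: dimiohof
Feran 'dimioof' matches the inherited outcome exactly, so it is an inherited cognate, not a loan.

inherited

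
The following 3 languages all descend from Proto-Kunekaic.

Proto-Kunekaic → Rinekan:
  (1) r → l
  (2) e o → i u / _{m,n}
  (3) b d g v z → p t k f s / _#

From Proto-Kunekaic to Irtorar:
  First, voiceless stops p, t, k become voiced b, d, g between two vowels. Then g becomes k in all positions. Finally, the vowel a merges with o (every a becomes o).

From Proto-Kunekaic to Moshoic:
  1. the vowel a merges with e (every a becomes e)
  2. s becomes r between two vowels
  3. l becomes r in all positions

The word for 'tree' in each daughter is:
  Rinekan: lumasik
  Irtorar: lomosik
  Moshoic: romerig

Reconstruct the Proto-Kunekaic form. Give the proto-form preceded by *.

*lomasig

Position 2: Rinekan has u, Irtorar has o, Moshoic has o. Moshoic preserves o here (none of its changes turn any other segment into o), so the proto-segment is *o.
Position 7: Rinekan has k, Irtorar has k, Moshoic has g. Moshoic preserves g here (none of its changes turn any other segment into g), so the proto-segment is *g.
Position 5: Rinekan has s, Irtorar has s, Moshoic has r. Irtorar preserves s here (none of its changes turn any other segment into s), so the proto-segment is *s.
Verify the candidate proto-form against each daughter:
Rinekan: *lomasig > lumasig > lumasik  (by pre-nasal raising, final devoicing)
Irtorar: *lomasig
  lomasig (rule 1 does not apply)
  lomasig → lomasik   [unconditioned shift]
  lomasik → lomosik   [vowel merger]
  giving Irtorar lomosik.
Moshoic: *lomasig
  lomasig → lomesig   [vowel merger]
  lomesig → lomerig   [rhotacism]
  lomerig → romerig   [unconditioned shift]
  giving Moshoic romerig.
*lomasig is the unique common source.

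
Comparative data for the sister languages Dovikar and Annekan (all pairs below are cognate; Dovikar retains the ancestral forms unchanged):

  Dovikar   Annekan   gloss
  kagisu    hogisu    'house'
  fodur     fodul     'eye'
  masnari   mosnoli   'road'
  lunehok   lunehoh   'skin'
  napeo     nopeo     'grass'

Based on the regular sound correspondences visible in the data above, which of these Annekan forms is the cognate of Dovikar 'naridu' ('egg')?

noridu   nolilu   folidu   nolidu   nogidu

nolidu

masnari ~ mosnoli — Dovikar a corresponds to Annekan o after a consonant, before r.
masnari ~ mosnoli — Dovikar r corresponds to Annekan l between vowels (before a front vowel).
Applying these to Dovikar 'naridu':
  naridu → noridu   (a→o after a consonant, before r)
  noridu → nolidu   (r→l between vowels (before a front vowel))
So the Annekan cognate is 'nolidu'.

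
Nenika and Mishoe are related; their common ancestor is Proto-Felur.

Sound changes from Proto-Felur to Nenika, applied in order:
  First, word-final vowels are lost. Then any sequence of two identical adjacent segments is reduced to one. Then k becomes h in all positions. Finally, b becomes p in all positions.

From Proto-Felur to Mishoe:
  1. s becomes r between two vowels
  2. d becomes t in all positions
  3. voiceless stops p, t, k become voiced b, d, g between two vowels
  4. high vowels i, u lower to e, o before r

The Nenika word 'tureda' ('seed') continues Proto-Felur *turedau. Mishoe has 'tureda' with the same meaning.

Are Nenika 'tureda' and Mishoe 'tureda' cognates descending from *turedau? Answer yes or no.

no

Derive the expected Mishoe reflex of *turedau:
Mishoe: start from *turedau.
  rule 1: no change — turedau
  rule 2 (unconditioned shift): turedau → turetau
  rule 3 (intervocalic voicing): turetau → turedau
  rule 4 (pre-rhotic lowering): turedau → toredau
  ⇒ Mishoe toredau
The regular Mishoe reflex would be 'toredau', but the attested form is 'tureda'. The correspondence is irregular, so they are not cognates (the Mishoe form has a different source).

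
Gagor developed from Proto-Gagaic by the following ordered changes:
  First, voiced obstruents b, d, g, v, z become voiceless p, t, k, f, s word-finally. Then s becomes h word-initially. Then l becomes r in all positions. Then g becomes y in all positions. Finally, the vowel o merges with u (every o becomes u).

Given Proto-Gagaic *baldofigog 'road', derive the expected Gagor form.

Gagor: *baldofigog > baldofigok > bardofigok > bardofiyok > bardufiyuk  (by final devoicing, unconditioned shift, unconditioned shift, vowel merger)

bardufiyuk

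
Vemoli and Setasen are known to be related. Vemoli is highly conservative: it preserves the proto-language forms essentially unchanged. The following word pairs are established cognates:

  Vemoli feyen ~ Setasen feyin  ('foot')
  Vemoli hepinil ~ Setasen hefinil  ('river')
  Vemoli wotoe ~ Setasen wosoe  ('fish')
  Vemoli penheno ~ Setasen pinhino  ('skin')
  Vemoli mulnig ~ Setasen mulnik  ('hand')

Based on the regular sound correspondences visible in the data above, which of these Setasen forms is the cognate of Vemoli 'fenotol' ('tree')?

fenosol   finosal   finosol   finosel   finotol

finosol

feyen ~ feyin, penheno ~ pinhino — Vemoli e corresponds to Setasen i after a consonant, before a nasal.
wotoe ~ wosoe — Vemoli t corresponds to Setasen s between vowels (before a back vowel).
Applying these to Vemoli 'fenotol':
  fenotol → finotol   (e→i after a consonant, before a nasal)
  finotol → finosol   (t→s between vowels (before a back vowel))
So the Setasen cognate is 'finosol'.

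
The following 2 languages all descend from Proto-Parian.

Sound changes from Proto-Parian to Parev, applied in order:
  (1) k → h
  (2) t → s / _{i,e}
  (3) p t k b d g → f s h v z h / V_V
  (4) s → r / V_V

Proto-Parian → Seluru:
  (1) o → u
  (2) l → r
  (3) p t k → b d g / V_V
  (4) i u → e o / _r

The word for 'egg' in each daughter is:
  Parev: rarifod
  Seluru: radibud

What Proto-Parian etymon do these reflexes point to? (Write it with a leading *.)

*ratipod

Position 3: Parev has r, Seluru has d. Taking the neighbouring segments as reconstructed: Parev r could go back to *t or *s or *r; Seluru d could go back to *t or *d — the one source consistent with every daughter is *t.
Position 5: Parev has f, Seluru has b. Taking the neighbouring segments as reconstructed: Parev f could go back to *p or *f; Seluru b could go back to *p or *b — the one source consistent with every daughter is *p.
Position 6: Parev has o, Seluru has u. Parev preserves o here (none of its changes turn any other segment into o), so the proto-segment is *o.
Continuing position by position gives *ratipod; check it forward:
Parev: *ratipod
  ratipod (rule 1 does not apply)
  ratipod → rasipod   [palatalisation]
  rasipod → rasifod   [intervocalic lenition]
  rasifod → rarifod   [rhotacism]
  giving Parev rarifod.
Seluru: start from *ratipod.
  rule 1 (vowel merger): ratipod → ratipud
  rule 2: no change — ratipud
  rule 3 (intervocalic voicing): ratipud → radibud
  rule 4: no change — radibud
  ⇒ Seluru radibud
*ratipod is the unique common source.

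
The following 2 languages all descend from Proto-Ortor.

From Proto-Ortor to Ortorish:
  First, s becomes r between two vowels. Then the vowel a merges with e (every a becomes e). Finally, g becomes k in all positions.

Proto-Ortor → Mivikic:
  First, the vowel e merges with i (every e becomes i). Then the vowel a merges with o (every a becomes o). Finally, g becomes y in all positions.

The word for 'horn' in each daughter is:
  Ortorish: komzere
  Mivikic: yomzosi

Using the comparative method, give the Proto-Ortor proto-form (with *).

Position 6: Ortorish has r, Mivikic has s. Mivikic preserves s here (none of its changes turn any other segment into s), so the proto-segment is *s.
Position 7: Ortorish has e, Mivikic has i. Taking the neighbouring segments as reconstructed: Ortorish e could go back to *a or *e; Mivikic i could go back to *e or *i — the one source consistent with every daughter is *e.
Verify the candidate proto-form against each daughter:
Ortorish: *gomzase > gomzare > gomzere > komzere  (by rhotacism, vowel merger, unconditioned shift)
Mivikic: *gomzase > gomzasi > gomzosi > yomzosi  (by vowel merger, vowel merger, unconditioned shift)
Only *gomzase yields all of Ortorish komzere, Mivikic yomzosi.

*gomzase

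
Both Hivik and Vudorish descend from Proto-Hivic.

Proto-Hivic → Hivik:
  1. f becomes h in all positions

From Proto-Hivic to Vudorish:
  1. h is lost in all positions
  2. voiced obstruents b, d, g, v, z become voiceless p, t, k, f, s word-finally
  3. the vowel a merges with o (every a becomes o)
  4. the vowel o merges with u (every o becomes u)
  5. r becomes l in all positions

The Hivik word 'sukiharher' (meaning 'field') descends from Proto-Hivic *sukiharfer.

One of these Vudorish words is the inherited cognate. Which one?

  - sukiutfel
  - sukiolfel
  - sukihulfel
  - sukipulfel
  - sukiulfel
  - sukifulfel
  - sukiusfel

sukiulfel

Vudorish: start from *sukiharfer.
  rule 1 (h-loss): sukiharfer → sukiarfer
  rule 2: no change — sukiarfer
  rule 3 (vowel merger): sukiarfer → sukiorfer
  rule 4 (vowel merger): sukiorfer → sukiurfer
  rule 5 (unconditioned shift): sukiurfer → sukiulfel
  ⇒ Vudorish sukiulfel
Only 'sukiulfel' matches the regular Vudorish development of *sukiharfer.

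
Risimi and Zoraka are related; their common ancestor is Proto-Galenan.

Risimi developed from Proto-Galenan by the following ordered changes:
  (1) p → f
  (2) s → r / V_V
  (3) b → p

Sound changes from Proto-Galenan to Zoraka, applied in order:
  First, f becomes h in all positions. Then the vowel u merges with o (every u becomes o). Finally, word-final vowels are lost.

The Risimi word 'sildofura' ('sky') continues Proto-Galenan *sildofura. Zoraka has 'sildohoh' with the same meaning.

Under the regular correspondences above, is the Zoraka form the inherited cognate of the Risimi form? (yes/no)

Derive the expected Zoraka reflex of *sildofura:
Zoraka: start from *sildofura.
  rule 1 (unconditioned shift): sildofura → sildohura
  rule 2 (vowel merger): sildohura → sildohora
  rule 3 (apocope): sildohora → sildohor
  ⇒ Zoraka sildohor
The regular Zoraka reflex would be 'sildohor', but the attested form is 'sildohoh'. The correspondence is irregular, so they are not cognates (the Zoraka form has a different source).

no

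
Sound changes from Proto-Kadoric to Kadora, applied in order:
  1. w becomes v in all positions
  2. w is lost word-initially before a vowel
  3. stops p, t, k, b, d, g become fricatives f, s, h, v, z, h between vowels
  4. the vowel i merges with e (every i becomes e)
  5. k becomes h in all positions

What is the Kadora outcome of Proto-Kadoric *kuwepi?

huvefe

Kadora: start from *kuwepi.
  rule 1 (unconditioned shift): kuwepi → kuvepi
  rule 2: no change — kuvepi
  rule 3 (intervocalic lenition): kuvepi → kuvefi
  rule 4 (vowel merger): kuvefi → kuvefe
  rule 5 (unconditioned shift): kuvefe → huvefe
  ⇒ Kadora huvefe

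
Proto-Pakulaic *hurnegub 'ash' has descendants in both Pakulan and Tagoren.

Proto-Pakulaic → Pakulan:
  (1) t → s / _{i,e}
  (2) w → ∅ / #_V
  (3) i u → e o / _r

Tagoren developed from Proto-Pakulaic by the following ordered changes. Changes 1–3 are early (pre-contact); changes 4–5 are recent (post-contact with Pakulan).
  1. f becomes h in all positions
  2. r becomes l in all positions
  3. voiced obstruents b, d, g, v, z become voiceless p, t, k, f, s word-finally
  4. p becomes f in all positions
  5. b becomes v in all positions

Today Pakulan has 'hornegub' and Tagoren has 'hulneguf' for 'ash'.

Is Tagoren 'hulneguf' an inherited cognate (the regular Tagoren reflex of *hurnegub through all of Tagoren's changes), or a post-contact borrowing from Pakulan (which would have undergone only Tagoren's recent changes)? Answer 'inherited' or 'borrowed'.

If inherited, *hurnegub would pass through all of Tagoren's changes:
Tagoren: start from *hurnegub.
  rule 1: no change — hurnegub
  rule 2 (unconditioned shift): hurnegub → hulnegub
  rule 3 (final devoicing): hulnegub → hulnegup
  rule 4 (unconditioned shift): hulnegup → hulneguf
  rule 5: no change — hulneguf
  ⇒ Tagoren hulneguf
If borrowed from Pakulan 'hornegub' after the early changes, it would undergo only the recent ones:
  rule 4 (unconditioned shift): no change (hornegub)
  rule 5 (unconditioned shift): hornegub → horneguv
  ⇒ as a loan: horneguv
Tagoren 'hulneguf' matches the inherited outcome exactly, so it is an inherited cognate, not a loan.

inherited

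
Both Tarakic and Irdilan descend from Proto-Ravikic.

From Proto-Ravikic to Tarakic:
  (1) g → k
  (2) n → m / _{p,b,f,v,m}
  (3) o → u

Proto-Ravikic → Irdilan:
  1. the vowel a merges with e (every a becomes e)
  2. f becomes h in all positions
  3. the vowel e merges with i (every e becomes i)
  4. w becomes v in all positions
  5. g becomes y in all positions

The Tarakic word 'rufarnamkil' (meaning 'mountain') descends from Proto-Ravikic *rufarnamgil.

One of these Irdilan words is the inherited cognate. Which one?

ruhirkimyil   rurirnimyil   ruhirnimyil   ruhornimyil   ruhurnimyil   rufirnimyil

Irdilan: *rufarnamgil > rufernemgil > ruhernemgil > ruhirnimgil > ruhirnimyil  (by vowel merger, unconditioned shift, vowel merger, unconditioned shift)
The other candidates each miss or misapply at least one Irdilan change.

ruhirnimyil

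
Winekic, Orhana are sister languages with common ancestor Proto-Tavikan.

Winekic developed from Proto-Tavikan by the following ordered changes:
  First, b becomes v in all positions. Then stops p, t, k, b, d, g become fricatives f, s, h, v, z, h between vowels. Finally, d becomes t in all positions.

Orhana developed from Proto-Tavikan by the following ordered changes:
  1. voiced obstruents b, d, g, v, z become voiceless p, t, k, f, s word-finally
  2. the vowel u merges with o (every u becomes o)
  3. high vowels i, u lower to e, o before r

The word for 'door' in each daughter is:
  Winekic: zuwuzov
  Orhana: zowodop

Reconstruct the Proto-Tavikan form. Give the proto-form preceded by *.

Position 2: Winekic has u, Orhana has o. Winekic preserves u here (none of its changes turn any other segment into u), so the proto-segment is *u.
Position 7: Winekic has v, Orhana has p. Taking the neighbouring segments as reconstructed: Winekic v could go back to *b or *v; Orhana p could go back to *p or *b — the one source consistent with every daughter is *b.
Position 5: Winekic has z, Orhana has d. Orhana preserves d here (none of its changes turn any other segment into d), so the proto-segment is *d.
Verify the candidate proto-form against each daughter:
Winekic: *zuwudob
  zuwudob → zuwudov   [unconditioned shift]
  zuwudov → zuwuzov   [intervocalic lenition]
  zuwuzov (rule 3 does not apply)
  giving Winekic zuwuzov.
Orhana: *zuwudob > zuwudop > zowodop  (by final devoicing, vowel merger)
Only *zuwudob yields all of Winekic zuwuzov, Orhana zowodop.

*zuwudob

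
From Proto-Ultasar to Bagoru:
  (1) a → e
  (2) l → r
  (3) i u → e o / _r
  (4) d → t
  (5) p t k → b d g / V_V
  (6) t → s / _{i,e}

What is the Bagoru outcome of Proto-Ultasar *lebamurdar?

rebemorser

Bagoru: *lebamurdar
  lebamurdar → lebemurder   [vowel merger]
  lebemurder → rebemurder   [unconditioned shift]
  rebemurder → rebemorder   [pre-rhotic lowering]
  rebemorder → rebemorter   [unconditioned shift]
  rebemorter (rule 5 does not apply)
  rebemorter → rebemorser   [palatalisation]
  giving Bagoru rebemorser.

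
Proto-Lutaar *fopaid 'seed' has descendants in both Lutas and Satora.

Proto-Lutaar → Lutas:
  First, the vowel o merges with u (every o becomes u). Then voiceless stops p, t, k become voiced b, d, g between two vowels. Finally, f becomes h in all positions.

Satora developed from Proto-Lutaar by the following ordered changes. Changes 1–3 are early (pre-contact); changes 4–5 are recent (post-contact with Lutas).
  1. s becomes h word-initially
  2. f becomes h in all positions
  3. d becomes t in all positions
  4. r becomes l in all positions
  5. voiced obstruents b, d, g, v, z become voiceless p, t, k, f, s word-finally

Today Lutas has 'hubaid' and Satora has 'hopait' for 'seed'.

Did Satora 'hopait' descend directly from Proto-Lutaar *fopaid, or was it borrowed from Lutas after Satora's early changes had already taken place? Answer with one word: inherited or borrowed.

inherited

If inherited, *fopaid would pass through all of Satora's changes:
Satora: *fopaid > hopaid > hopait  (by unconditioned shift, unconditioned shift)
If borrowed from Lutas 'hubaid' after the early changes, it would undergo only the recent ones:
  rule 4 (unconditioned shift): no change (hubaid)
  rule 5 (final devoicing): hubaid → hubait
  ⇒ as a loan: hubait
Satora 'hopait' matches the inherited outcome exactly, so it is an inherited cognate, not a loan.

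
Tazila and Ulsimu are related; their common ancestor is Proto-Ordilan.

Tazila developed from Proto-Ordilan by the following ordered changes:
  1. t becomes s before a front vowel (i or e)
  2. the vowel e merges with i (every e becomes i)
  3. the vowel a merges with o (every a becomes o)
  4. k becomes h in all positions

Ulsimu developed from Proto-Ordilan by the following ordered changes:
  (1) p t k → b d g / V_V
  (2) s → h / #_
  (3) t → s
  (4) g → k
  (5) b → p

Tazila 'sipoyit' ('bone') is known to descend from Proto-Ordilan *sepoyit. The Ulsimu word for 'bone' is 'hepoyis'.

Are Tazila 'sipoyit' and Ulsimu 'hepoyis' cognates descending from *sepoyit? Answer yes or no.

Derive the expected Ulsimu reflex of *sepoyit:
Ulsimu: *sepoyit
  sepoyit → seboyit   [intervocalic voicing]
  seboyit → heboyit   [debuccalisation]
  heboyit → heboyis   [unconditioned shift]
  heboyis (rule 4 does not apply)
  heboyis → hepoyis   [unconditioned shift]
  giving Ulsimu hepoyis.
Ulsimu 'hepoyis' matches the regular reflex exactly, so the pair is cognate.

yes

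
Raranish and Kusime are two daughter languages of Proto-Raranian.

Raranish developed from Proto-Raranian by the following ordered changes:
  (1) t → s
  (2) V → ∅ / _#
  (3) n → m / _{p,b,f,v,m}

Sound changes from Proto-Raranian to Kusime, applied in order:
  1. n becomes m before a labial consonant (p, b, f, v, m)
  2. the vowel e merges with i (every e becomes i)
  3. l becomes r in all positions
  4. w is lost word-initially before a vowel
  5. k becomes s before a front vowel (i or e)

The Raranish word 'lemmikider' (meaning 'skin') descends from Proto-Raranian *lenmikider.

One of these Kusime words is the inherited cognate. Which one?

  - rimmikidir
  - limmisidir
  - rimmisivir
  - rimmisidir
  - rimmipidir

rimmisidir

Kusime: start from *lenmikider.
  rule 1 (nasal place assimilation): lenmikider → lemmikider
  rule 2 (vowel merger): lemmikider → limmikidir
  rule 3 (unconditioned shift): limmikidir → rimmikidir
  rule 4: no change — rimmikidir
  rule 5 (palatalisation): rimmikidir → rimmisidir
  ⇒ Kusime rimmisidir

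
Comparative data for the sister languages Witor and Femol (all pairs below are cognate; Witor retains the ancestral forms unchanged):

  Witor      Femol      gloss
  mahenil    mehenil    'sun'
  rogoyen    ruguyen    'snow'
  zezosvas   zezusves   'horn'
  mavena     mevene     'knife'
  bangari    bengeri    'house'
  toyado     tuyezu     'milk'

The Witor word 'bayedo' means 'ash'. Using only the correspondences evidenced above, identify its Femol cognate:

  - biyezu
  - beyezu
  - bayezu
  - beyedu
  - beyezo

beyezu

mahenil ~ mehenil, zezosvas ~ zezusves — Witor a corresponds to Femol e after a consonant, before a consonant other than r, m, n, p, b, f, v.
toyado ~ tuyezu — Witor d corresponds to Femol z between vowels (before a back vowel).
toyado ~ tuyezu — Witor o corresponds to Femol u word-finally.
Applying these to Witor 'bayedo':
  bayedo → beyedo   (a→e after a consonant, before a consonant other than r, m, n, p, b, f, v)
  beyedo → beyezo   (d→z between vowels (before a back vowel))
  beyezo → beyezu   (o→u word-finally)
So the Femol cognate is 'beyezu'.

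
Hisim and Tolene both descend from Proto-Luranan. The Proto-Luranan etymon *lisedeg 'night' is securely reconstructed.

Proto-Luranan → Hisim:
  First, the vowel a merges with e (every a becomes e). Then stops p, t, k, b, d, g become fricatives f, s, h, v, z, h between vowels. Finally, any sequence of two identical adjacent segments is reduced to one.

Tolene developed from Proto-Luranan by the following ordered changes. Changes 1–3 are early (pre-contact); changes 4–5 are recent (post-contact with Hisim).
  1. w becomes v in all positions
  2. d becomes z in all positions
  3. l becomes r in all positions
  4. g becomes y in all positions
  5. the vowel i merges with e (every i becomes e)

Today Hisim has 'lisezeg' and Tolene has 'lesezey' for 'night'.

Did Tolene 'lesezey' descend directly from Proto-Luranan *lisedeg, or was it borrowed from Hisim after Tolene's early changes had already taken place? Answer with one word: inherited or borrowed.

If inherited, *lisedeg would pass through all of Tolene's changes:
Tolene: start from *lisedeg.
  rule 1: no change — lisedeg
  rule 2 (unconditioned shift): lisedeg → lisezeg
  rule 3 (unconditioned shift): lisezeg → risezeg
  rule 4 (unconditioned shift): risezeg → risezey
  rule 5 (vowel merger): risezey → resezey
  ⇒ Tolene resezey
If borrowed from Hisim 'lisezeg' after the early changes, it would undergo only the recent ones:
  rule 4 (unconditioned shift): lisezeg → lisezey
  rule 5 (vowel merger): lisezey → lesezey
  ⇒ as a loan: lesezey
Tolene 'lesezey' matches the loan outcome 'lesezey', not the inherited 'resezey' — it skipped the early Tolene changes, so it was borrowed from Hisim.

borrowed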